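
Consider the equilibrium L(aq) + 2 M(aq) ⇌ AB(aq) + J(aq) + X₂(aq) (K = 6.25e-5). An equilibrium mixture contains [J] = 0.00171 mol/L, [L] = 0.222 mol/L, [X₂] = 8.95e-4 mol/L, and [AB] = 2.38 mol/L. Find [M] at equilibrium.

[M] = 0.512 mol/L

At equilibrium, K = [AB]·[J]·[X₂] / ([L]·[M]²) = 6.25e-5.
(2.38)·(0.00171)·(8.95e-4) / ((0.222)·([M])²) = 6.25e-5
[M]² = 0.263 ⇒ [M] = 0.512 mol/L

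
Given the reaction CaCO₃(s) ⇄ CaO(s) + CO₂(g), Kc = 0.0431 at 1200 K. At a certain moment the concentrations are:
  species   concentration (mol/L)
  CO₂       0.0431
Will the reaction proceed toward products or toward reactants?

(CaCO₃, CaO are pure solids — omitted from Qc.)
Qc = [CO₂] = 0.0431
Qc = 0.0431 = Kc, so the system is already at equilibrium.

no net change (already at equilibrium)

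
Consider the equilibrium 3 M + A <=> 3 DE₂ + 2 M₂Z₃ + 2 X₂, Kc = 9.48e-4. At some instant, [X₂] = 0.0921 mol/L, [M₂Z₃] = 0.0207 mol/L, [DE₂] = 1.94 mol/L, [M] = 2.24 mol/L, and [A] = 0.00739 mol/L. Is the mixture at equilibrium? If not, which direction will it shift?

Qc = [DE₂]³·[M₂Z₃]²·[X₂]² / ([M]³·[A]) = (1.94)³·(0.0207)²·(0.0921)² / ((2.24)³·(0.00739)) = 3.20e-4
Qc = 3.20e-4 < Kc = 9.48e-4: net forward reaction.

no; Q < K, reaction proceeds forward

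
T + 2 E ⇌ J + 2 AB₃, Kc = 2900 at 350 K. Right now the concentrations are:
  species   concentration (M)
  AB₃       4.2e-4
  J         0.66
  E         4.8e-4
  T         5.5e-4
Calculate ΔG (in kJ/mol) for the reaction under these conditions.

Qc = [J]·[AB₃]² / ([T]·[E]²) = (0.66)·(4.2e-4)² / ((5.5e-4)·(4.8e-4)²) = 919
ΔG = RT ln(Qc/Kc) = (8.314 J mol⁻¹ K⁻¹)(350 K) × ln(919/2900)
   = (2.910 kJ/mol)(-1.149) = -3.34 kJ/mol
ΔG < 0, so the forward reaction is spontaneous (proceeds forward).

ΔG = -3.34 kJ/mol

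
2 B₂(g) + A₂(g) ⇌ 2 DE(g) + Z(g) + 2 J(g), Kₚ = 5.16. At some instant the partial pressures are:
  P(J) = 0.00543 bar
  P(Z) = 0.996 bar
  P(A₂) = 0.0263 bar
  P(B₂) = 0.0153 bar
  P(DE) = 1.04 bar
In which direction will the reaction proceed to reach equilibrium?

Qₚ = P(DE)²·P(Z)·P(J)² / (P(B₂)²·P(A₂)) = (1.04)²·(0.996)·(0.00543)² / ((0.0153)²·(0.0263)) = 5.16
Qₚ = 5.16 = Kₚ, so the system is already at equilibrium.

neither direction; the system is at equilibrium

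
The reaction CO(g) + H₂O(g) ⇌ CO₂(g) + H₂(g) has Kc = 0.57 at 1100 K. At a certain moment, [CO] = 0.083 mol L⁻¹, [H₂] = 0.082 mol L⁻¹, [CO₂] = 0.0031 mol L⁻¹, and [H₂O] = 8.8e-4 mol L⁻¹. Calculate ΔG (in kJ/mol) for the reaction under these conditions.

Qc = [CO₂]·[H₂] / ([CO]·[H₂O]) = (0.0031)·(0.082) / ((0.083)·(8.8e-4)) = 3.48
ΔG = RT ln(Qc/Kc) = (8.314 J mol⁻¹ K⁻¹)(1100 K) × ln(3.48/0.57)
   = (9.145 kJ/mol)(1.809) = 16.5 kJ/mol
ΔG > 0, so the forward reaction is non-spontaneous (proceeds in reverse).

ΔG = 16.5 kJ/mol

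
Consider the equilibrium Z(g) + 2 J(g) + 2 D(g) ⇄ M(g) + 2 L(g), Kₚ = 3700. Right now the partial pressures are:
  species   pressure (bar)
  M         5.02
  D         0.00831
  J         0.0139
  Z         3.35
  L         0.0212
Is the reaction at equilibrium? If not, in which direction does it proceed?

Qₚ = P(M)·P(L)² / (P(Z)·P(J)²·P(D)²) = (5.02)·(0.0212)² / ((3.35)·(0.0139)²·(0.00831)²) = 50500
Qₚ = 50500 > Kₚ = 3700, so the reverse reaction proceeds.

toward reactants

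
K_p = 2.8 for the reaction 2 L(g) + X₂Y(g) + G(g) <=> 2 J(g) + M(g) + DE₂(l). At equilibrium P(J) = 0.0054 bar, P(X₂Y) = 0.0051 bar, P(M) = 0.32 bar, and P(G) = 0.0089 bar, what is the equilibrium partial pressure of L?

P(L) = 0.27 bar

(DE₂ is a pure liquid — omitted from K_p.)
At equilibrium, K_p = P(J)²·P(M) / (P(L)²·P(X₂Y)·P(G)) = 2.8.
(0.0054)²·(0.32) / ((P(L))²·(0.0051)·(0.0089)) = 2.8
P(L)² = 0.0734 ⇒ P(L) = 0.27 bar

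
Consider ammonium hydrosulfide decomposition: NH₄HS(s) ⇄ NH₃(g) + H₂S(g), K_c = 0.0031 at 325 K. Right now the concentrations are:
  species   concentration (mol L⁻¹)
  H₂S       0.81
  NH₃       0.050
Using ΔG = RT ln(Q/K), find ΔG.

(NH₄HS is a pure solid — omitted from Q_c.)
Q_c = [NH₃]·[H₂S] = (0.050)·(0.81) = 0.0405
ΔG = RT ln(Q_c/K_c) = (8.314 J mol⁻¹ K⁻¹)(325 K) × ln(0.0405/0.0031)
   = (2.702 kJ/mol)(2.570) = 6.94 kJ/mol
ΔG > 0, so the forward reaction is non-spontaneous (proceeds in reverse).

ΔG = 6.94 kJ/mol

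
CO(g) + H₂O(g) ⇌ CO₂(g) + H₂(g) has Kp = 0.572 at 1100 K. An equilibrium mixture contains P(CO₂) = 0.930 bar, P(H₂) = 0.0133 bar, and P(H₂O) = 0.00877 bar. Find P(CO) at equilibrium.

P(CO) = 2.47 bar

At equilibrium, Kp = P(CO₂)·P(H₂) / (P(CO)·P(H₂O)) = 0.572.
(0.930)·(0.0133) / ((P(CO))·(0.00877)) = 0.572
P(CO) = 2.47 bar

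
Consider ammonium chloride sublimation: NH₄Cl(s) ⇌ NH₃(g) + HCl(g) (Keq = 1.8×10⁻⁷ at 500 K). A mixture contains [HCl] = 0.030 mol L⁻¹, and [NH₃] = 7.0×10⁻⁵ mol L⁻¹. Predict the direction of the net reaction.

(NH₄Cl is a pure solid — omitted from Q.)
Q = [NH₃]·[HCl] = (7.0×10⁻⁵)·(0.030) = 2.1×10⁻⁶
Q = 2.1×10⁻⁶ > Keq = 1.8×10⁻⁷, so the reverse reaction proceeds.

in the reverse direction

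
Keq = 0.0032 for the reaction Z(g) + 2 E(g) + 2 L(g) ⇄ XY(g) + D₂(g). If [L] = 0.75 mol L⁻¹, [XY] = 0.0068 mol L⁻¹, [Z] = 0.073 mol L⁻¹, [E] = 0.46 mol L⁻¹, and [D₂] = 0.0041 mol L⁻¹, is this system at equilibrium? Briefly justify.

Q = [XY]·[D₂] / ([Z]·[E]²·[L]²) = (0.0068)·(0.0041) / ((0.073)·(0.46)²·(0.75)²) = 0.0032
Q = 0.0032 = Keq; the system is at equilibrium.

yes, at equilibrium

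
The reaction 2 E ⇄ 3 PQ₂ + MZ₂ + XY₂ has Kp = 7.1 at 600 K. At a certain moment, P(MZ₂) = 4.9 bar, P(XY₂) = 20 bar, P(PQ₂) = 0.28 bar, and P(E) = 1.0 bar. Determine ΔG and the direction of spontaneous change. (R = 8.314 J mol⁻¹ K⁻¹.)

ΔG = -5.96 kJ/mol; the forward reaction is spontaneous

Qp = P(PQ₂)³·P(MZ₂)·P(XY₂) / P(E)² = (0.28)³·(4.9)·(20) / (1.0)² = 2.15
ΔG = RT ln(Qp/Kp) = (8.314 J mol⁻¹ K⁻¹)(600 K) × ln(2.15/7.1)
   = (4.988 kJ/mol)(-1.195) = -5.96 kJ/mol
ΔG < 0, so the forward reaction is spontaneous (proceeds forward).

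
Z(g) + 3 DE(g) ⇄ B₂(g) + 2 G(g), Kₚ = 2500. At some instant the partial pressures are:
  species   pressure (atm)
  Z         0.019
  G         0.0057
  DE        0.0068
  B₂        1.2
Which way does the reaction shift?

toward reactants

Qₚ = P(B₂)·P(G)² / (P(Z)·P(DE)³) = (1.2)·(0.0057)² / ((0.019)·(0.0068)³) = 6500
Qₚ = 6500 > Kₚ = 2500, so the reverse reaction proceeds.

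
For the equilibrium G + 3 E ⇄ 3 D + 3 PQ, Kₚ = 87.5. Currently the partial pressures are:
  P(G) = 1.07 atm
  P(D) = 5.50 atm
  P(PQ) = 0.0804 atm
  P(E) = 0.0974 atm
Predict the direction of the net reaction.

Qₚ = P(D)³·P(PQ)³ / (P(G)·P(E)³) = (5.50)³·(0.0804)³ / ((1.07)·(0.0974)³) = 87.5
Qₚ = 87.5 = Kₚ, so the system is already at equilibrium.

at equilibrium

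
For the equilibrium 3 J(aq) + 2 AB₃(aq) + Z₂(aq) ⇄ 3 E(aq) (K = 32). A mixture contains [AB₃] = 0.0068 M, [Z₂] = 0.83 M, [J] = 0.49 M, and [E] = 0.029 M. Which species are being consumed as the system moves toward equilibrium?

J, AB₃, Z₂ (reactants)

Q = [E]³ / ([J]³·[AB₃]²·[Z₂]) = (0.029)³ / ((0.49)³·(0.0068)²·(0.83)) = 5.4
Q = 5.4 < K = 32: net forward reaction.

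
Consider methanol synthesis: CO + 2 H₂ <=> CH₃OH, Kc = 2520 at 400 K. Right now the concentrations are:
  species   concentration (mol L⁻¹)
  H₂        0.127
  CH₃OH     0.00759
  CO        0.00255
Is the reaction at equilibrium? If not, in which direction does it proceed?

forward (toward products)

Qc = [CH₃OH] / ([CO]·[H₂]²) = (0.00759) / ((0.00255)·(0.127)²) = 185
Qc = 185 < Kc = 2520, so the forward reaction proceeds.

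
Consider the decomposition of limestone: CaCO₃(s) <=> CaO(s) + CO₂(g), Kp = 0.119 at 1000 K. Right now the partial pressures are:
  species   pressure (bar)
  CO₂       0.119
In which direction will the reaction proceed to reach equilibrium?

at equilibrium

(CaCO₃, CaO are pure solids — omitted from Qp.)
Qp = P(CO₂) = 0.119
Qp = 0.119 = Kp, so the system is already at equilibrium.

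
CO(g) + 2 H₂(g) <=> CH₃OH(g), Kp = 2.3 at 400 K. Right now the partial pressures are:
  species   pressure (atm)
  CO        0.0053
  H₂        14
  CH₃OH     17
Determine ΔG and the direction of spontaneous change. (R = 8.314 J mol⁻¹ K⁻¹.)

ΔG = 6.53 kJ/mol; the forward reaction is non-spontaneous

Qp = P(CH₃OH) / (P(CO)·P(H₂)²) = (17) / ((0.0053)·(14)²) = 16.4
ΔG = RT ln(Qp/Kp) = (8.314 J mol⁻¹ K⁻¹)(400 K) × ln(16.4/2.3)
   = (3.326 kJ/mol)(1.964) = 6.53 kJ/mol
ΔG > 0, so the forward reaction is non-spontaneous (proceeds in reverse).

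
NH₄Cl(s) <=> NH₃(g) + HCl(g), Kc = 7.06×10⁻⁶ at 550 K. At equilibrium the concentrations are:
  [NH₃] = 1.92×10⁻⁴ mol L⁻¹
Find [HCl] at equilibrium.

(NH₄Cl is a pure solid — omitted from Kc.)
At equilibrium, Kc = [NH₃]·[HCl] = 7.06×10⁻⁶.
(1.92×10⁻⁴)·([HCl]) = 7.06×10⁻⁶
[HCl] = 0.0368 mol L⁻¹

[HCl] = 0.0368 mol L⁻¹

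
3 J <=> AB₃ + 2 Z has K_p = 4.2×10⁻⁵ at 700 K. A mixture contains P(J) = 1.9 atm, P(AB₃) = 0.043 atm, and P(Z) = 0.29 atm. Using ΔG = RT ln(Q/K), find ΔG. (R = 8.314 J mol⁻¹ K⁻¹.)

ΔG = 14.7 kJ/mol

Q_p = P(AB₃)·P(Z)² / P(J)³ = (0.043)·(0.29)² / (1.9)³ = 5.27×10⁻⁴
ΔG = RT ln(Q_p/K_p) = (8.314 J mol⁻¹ K⁻¹)(700 K) × ln(5.27×10⁻⁴/4.2×10⁻⁵)
   = (5.820 kJ/mol)(2.530) = 14.7 kJ/mol
ΔG > 0, so the forward reaction is non-spontaneous (proceeds in reverse).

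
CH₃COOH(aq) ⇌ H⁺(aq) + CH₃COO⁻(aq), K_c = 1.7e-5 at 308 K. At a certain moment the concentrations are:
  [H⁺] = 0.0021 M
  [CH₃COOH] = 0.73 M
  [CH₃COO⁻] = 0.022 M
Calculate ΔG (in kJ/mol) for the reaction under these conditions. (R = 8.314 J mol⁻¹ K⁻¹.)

Q_c = [H⁺]·[CH₃COO⁻] / [CH₃COOH] = (0.0021)·(0.022) / (0.73) = 6.33e-5
ΔG = RT ln(Q_c/K_c) = (8.314 J mol⁻¹ K⁻¹)(308 K) × ln(6.33e-5/1.7e-5)
   = (2.561 kJ/mol)(1.315) = 3.37 kJ/mol
ΔG > 0, so the forward reaction is non-spontaneous (proceeds in reverse).

ΔG = 3.37 kJ/mol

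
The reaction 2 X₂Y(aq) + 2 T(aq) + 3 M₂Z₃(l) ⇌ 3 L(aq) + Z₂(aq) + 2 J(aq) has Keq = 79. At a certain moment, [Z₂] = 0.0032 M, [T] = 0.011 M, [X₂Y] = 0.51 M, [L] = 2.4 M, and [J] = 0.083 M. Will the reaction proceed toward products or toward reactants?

(M₂Z₃ is a pure liquid — omitted from Q.)
Q = [L]³·[Z₂]·[J]² / ([X₂Y]²·[T]²) = (2.4)³·(0.0032)·(0.083)² / ((0.51)²·(0.011)²) = 9.7
Q = 9.7 < Keq = 79, so the forward reaction proceeds.

to the right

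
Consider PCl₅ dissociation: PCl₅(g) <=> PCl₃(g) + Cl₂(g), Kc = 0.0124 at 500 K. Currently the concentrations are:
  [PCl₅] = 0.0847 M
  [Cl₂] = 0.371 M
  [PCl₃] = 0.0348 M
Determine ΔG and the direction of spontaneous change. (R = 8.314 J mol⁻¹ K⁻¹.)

Qc = [PCl₃]·[Cl₂] / [PCl₅] = (0.0348)·(0.371) / (0.0847) = 0.152
ΔG = RT ln(Qc/Kc) = (8.314 J mol⁻¹ K⁻¹)(500 K) × ln(0.152/0.0124)
   = (4.157 kJ/mol)(2.506) = 10.4 kJ/mol
ΔG > 0, so the forward reaction is non-spontaneous (proceeds in reverse).

ΔG = 10.4 kJ/mol; the forward reaction is non-spontaneous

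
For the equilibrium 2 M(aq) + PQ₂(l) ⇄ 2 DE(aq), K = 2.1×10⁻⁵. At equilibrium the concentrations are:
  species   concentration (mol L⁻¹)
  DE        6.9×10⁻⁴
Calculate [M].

[M] = 0.15 mol L⁻¹

(PQ₂ is a pure liquid — omitted from K.)
At equilibrium, K = [DE]² / [M]² = 2.1×10⁻⁵.
(6.9×10⁻⁴)² / ([M])² = 2.1×10⁻⁵
[M]² = 0.0227 ⇒ [M] = 0.15 mol L⁻¹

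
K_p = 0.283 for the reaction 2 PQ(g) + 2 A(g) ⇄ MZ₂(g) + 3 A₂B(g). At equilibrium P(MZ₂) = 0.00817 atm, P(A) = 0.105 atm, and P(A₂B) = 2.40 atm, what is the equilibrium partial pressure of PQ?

At equilibrium, K_p = P(MZ₂)·P(A₂B)³ / (P(PQ)²·P(A)²) = 0.283.
(0.00817)·(2.40)³ / ((P(PQ))²·(0.105)²) = 0.283
P(PQ)² = 36.2 ⇒ P(PQ) = 6.02 atm

P(PQ) = 6.02 atm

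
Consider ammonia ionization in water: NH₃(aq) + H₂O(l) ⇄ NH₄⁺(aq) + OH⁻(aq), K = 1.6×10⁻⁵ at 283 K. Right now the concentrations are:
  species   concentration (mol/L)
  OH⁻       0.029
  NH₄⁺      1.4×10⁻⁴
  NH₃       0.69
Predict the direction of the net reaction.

(H₂O is a pure liquid — omitted from Q.)
Q = [NH₄⁺]·[OH⁻] / [NH₃] = (1.4×10⁻⁴)·(0.029) / (0.69) = 5.9×10⁻⁶
Q = 5.9×10⁻⁶ < K = 1.6×10⁻⁵, so the forward reaction proceeds.

to the right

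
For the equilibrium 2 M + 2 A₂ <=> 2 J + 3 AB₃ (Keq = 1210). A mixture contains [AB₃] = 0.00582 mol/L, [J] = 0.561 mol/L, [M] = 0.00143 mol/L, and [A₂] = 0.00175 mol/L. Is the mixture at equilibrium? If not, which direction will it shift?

Q = [J]²·[AB₃]³ / ([M]²·[A₂]²) = (0.561)²·(0.00582)³ / ((0.00143)²·(0.00175)²) = 9910
Q = 9910 > Keq = 1210: net reverse reaction.

no; Q > K, reaction proceeds in reverse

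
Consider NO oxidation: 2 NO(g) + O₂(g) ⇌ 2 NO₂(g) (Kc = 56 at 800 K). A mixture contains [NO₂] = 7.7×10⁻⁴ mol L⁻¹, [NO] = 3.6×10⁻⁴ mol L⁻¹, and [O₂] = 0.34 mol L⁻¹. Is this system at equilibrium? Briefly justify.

Qc = [NO₂]² / ([NO]²·[O₂]) = (7.7×10⁻⁴)² / ((3.6×10⁻⁴)²·(0.34)) = 13
Qc = 13 < Kc = 56: net forward reaction.

no; Q < K, reaction proceeds forward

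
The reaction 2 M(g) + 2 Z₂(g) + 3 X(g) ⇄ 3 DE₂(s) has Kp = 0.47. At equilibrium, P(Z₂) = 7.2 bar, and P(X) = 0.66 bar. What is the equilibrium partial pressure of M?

P(M) = 0.38 bar

(DE₂ is a pure solid — omitted from Kp.)
At equilibrium, Kp = 1 / (P(M)²·P(Z₂)²·P(X)³) = 0.47.
1 / ((P(M))²·(7.2)²·(0.66)³) = 0.47
P(M)² = 0.143 ⇒ P(M) = 0.38 bar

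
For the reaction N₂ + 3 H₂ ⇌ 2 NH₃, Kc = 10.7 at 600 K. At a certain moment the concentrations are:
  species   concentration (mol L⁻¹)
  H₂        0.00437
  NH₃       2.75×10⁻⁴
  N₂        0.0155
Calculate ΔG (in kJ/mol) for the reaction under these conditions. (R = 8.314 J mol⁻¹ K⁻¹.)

Qc = [NH₃]² / ([N₂]·[H₂]³) = (2.75×10⁻⁴)² / ((0.0155)·(0.00437)³) = 58.5
ΔG = RT ln(Qc/Kc) = (8.314 J mol⁻¹ K⁻¹)(600 K) × ln(58.5/10.7)
   = (4.988 kJ/mol)(1.699) = 8.47 kJ/mol
ΔG > 0, so the forward reaction is non-spontaneous (proceeds in reverse).

ΔG = 8.47 kJ/mol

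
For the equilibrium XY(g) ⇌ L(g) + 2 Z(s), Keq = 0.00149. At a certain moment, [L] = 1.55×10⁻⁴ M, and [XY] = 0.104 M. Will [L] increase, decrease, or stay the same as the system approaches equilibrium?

stay the same

(Z is a pure solid — omitted from Q.)
Q = [L] / [XY] = (1.55×10⁻⁴) / (0.104) = 0.00149
Q = 0.00149 = Keq; the system is at equilibrium.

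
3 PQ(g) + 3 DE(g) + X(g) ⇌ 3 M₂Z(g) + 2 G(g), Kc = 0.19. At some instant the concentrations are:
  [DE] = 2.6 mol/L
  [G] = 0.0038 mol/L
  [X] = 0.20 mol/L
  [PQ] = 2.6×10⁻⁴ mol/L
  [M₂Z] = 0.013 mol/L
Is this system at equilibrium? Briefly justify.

Qc = [M₂Z]³·[G]² / ([PQ]³·[DE]³·[X]) = (0.013)³·(0.0038)² / ((2.6×10⁻⁴)³·(2.6)³·(0.20)) = 0.51
Qc = 0.51 > Kc = 0.19: net reverse reaction.

no; Q > K, reaction proceeds in reverse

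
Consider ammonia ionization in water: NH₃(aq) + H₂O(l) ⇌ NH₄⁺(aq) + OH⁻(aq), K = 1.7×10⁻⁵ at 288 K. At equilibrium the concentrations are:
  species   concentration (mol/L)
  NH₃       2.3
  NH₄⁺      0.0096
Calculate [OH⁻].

[OH⁻] = 0.0041 mol/L

(H₂O is a pure liquid — omitted from K.)
At equilibrium, K = [NH₄⁺]·[OH⁻] / [NH₃] = 1.7×10⁻⁵.
(0.0096)·([OH⁻]) / (2.3) = 1.7×10⁻⁵
[OH⁻] = 0.00407 = 0.0041 mol/L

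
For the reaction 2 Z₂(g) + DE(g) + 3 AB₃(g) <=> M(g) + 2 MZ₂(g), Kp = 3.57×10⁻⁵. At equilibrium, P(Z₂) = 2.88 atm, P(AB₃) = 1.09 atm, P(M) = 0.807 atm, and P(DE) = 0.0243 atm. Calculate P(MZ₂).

P(MZ₂) = 0.00340 atm

At equilibrium, Kp = P(M)·P(MZ₂)² / (P(Z₂)²·P(DE)·P(AB₃)³) = 3.57×10⁻⁵.
(0.807)·(P(MZ₂))² / ((2.88)²·(0.0243)·(1.09)³) = 3.57×10⁻⁵
P(MZ₂)² = 1.15×10⁻⁵ ⇒ P(MZ₂) = 0.00340 atm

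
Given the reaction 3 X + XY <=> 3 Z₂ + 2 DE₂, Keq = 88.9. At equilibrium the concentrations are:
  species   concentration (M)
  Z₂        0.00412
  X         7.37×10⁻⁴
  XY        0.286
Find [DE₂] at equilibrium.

[DE₂] = 0.381 M

At equilibrium, Keq = [Z₂]³·[DE₂]² / ([X]³·[XY]) = 88.9.
(0.00412)³·([DE₂])² / ((7.37×10⁻⁴)³·(0.286)) = 88.9
[DE₂]² = 0.146 ⇒ [DE₂] = 0.381 M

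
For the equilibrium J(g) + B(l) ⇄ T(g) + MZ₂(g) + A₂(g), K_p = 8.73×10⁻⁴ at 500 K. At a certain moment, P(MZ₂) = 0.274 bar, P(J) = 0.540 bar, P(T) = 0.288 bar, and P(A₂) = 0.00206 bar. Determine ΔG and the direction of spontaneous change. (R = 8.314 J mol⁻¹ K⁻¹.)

ΔG = -4.43 kJ/mol; the forward reaction is spontaneous

(B is a pure liquid — omitted from Q_p.)
Q_p = P(T)·P(MZ₂)·P(A₂) / P(J) = (0.288)·(0.274)·(0.00206) / (0.540) = 3.01×10⁻⁴
ΔG = RT ln(Q_p/K_p) = (8.314 J mol⁻¹ K⁻¹)(500 K) × ln(3.01×10⁻⁴/8.73×10⁻⁴)
   = (4.157 kJ/mol)(-1.065) = -4.43 kJ/mol
ΔG < 0, so the forward reaction is spontaneous (proceeds forward).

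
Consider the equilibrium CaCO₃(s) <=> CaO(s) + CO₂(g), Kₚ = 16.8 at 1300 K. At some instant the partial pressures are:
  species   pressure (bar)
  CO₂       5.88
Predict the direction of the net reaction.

(CaCO₃, CaO are pure solids — omitted from Qₚ.)
Qₚ = P(CO₂) = 5.88
Qₚ = 5.88 < Kₚ = 16.8, so the forward reaction proceeds.

toward products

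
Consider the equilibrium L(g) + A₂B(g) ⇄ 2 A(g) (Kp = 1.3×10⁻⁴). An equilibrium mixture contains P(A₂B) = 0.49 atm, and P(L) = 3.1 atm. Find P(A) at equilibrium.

At equilibrium, Kp = P(A)² / (P(L)·P(A₂B)) = 1.3×10⁻⁴.
(P(A))² / ((3.1)·(0.49)) = 1.3×10⁻⁴
P(A)² = 1.97×10⁻⁴ ⇒ P(A) = 0.014 atm

P(A) = 0.014 atm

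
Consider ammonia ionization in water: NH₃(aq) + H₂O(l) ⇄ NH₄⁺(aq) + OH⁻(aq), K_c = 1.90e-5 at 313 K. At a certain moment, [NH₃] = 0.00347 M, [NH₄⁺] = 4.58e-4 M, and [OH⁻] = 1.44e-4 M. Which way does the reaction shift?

no net change (already at equilibrium)

(H₂O is a pure liquid — omitted from Q_c.)
Q_c = [NH₄⁺]·[OH⁻] / [NH₃] = (4.58e-4)·(1.44e-4) / (0.00347) = 1.90e-5
Q_c = 1.90e-5 = K_c, so the system is already at equilibrium.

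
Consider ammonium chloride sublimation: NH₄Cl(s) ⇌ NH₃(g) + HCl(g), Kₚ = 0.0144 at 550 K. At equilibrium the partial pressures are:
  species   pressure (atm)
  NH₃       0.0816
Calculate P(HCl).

(NH₄Cl is a pure solid — omitted from Kₚ.)
At equilibrium, Kₚ = P(NH₃)·P(HCl) = 0.0144.
(0.0816)·(P(HCl)) = 0.0144
P(HCl) = 0.176 atm

P(HCl) = 0.176 atm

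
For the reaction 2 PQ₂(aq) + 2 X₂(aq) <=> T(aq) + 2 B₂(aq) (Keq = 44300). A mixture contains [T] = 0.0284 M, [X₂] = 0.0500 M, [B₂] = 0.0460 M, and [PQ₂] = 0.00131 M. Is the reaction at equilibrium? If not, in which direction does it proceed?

Q = [T]·[B₂]² / ([PQ₂]²·[X₂]²) = (0.0284)·(0.0460)² / ((0.00131)²·(0.0500)²) = 14000
Q = 14000 < Keq = 44300, so the forward reaction proceeds.

in the forward direction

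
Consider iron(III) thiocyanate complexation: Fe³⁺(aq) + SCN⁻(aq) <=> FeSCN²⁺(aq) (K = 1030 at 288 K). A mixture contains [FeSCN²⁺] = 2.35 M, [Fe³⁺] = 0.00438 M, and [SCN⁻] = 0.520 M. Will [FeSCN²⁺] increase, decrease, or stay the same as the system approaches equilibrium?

stay the same

Q = [FeSCN²⁺] / ([Fe³⁺]·[SCN⁻]) = (2.35) / ((0.00438)·(0.520)) = 1030
Q = 1030 = K; the system is at equilibrium.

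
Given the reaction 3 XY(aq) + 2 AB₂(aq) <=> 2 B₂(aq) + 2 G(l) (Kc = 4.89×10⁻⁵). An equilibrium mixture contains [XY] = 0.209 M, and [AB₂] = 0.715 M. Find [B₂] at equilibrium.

[B₂] = 4.78×10⁻⁴ M

(G is a pure liquid — omitted from Kc.)
At equilibrium, Kc = [B₂]² / ([XY]³·[AB₂]²) = 4.89×10⁻⁵.
([B₂])² / ((0.209)³·(0.715)²) = 4.89×10⁻⁵
[B₂]² = 2.28×10⁻⁷ ⇒ [B₂] = 4.78×10⁻⁴ M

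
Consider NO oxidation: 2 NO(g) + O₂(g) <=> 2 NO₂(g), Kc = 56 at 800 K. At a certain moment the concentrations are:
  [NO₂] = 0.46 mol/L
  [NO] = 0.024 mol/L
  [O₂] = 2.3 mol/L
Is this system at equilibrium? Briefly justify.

no; Q > K, reaction proceeds in reverse

Qc = [NO₂]² / ([NO]²·[O₂]) = (0.46)² / ((0.024)²·(2.3)) = 160
Qc = 160 > Kc = 56: net reverse reaction.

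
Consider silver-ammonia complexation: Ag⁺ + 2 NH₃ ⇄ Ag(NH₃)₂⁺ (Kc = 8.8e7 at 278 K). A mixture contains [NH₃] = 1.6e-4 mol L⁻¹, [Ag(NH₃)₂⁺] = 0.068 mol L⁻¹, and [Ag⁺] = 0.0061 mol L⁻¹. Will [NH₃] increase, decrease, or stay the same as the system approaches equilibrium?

Qc = [Ag(NH₃)₂⁺] / ([Ag⁺]·[NH₃]²) = (0.068) / ((0.0061)·(1.6e-4)²) = 4.4e8
Qc = 4.4e8 > Kc = 8.8e7: net reverse reaction.
NH₃ is a reactant, so it increases.

increase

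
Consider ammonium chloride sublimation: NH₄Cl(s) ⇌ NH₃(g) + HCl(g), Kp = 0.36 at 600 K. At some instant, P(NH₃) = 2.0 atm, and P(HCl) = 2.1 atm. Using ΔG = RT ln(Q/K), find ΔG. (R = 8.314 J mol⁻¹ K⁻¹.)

ΔG = 12.3 kJ/mol

(NH₄Cl is a pure solid — omitted from Qp.)
Qp = P(NH₃)·P(HCl) = (2.0)·(2.1) = 4.20
ΔG = RT ln(Qp/Kp) = (8.314 J mol⁻¹ K⁻¹)(600 K) × ln(4.20/0.36)
   = (4.988 kJ/mol)(2.457) = 12.3 kJ/mol
ΔG > 0, so the forward reaction is non-spontaneous (proceeds in reverse).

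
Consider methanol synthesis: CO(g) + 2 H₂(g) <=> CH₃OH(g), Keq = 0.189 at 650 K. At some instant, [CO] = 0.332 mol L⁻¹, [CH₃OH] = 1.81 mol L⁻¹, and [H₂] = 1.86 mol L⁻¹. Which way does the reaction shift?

Q = [CH₃OH] / ([CO]·[H₂]²) = (1.81) / ((0.332)·(1.86)²) = 1.58
Q = 1.58 > Keq = 0.189, so the reverse reaction proceeds.

to the left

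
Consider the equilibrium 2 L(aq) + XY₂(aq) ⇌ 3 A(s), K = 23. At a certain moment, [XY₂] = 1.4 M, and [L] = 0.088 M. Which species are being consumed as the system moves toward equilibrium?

A (products)

(A is a pure solid — omitted from Q.)
Q = 1 / ([L]²·[XY₂]) = 1 / ((0.088)²·(1.4)) = 92
Q = 92 > K = 23: net reverse reaction.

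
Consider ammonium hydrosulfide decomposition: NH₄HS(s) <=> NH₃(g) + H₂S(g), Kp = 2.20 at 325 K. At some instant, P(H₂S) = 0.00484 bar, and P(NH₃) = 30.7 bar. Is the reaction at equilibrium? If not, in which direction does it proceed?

forward (toward products)

(NH₄HS is a pure solid — omitted from Qp.)
Qp = P(NH₃)·P(H₂S) = (30.7)·(0.00484) = 0.149
Qp = 0.149 < Kp = 2.20, so the forward reaction proceeds.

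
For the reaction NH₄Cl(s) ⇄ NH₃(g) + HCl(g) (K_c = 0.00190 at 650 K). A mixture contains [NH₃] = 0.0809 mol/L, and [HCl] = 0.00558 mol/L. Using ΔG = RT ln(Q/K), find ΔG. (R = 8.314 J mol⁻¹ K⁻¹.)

ΔG = -7.77 kJ/mol

(NH₄Cl is a pure solid — omitted from Q_c.)
Q_c = [NH₃]·[HCl] = (0.0809)·(0.00558) = 4.51e-4
ΔG = RT ln(Q_c/K_c) = (8.314 J mol⁻¹ K⁻¹)(650 K) × ln(4.51e-4/0.00190)
   = (5.404 kJ/mol)(-1.438) = -7.77 kJ/mol
ΔG < 0, so the forward reaction is spontaneous (proceeds forward).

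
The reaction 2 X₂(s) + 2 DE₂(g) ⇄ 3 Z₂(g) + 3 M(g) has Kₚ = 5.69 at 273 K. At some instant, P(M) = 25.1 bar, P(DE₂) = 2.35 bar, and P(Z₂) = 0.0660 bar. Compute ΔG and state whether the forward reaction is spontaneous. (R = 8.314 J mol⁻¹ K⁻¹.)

(X₂ is a pure solid — omitted from Qₚ.)
Qₚ = P(Z₂)³·P(M)³ / P(DE₂)² = (0.0660)³·(25.1)³ / (2.35)² = 0.823
ΔG = RT ln(Qₚ/Kₚ) = (8.314 J mol⁻¹ K⁻¹)(273 K) × ln(0.823/5.69)
   = (2.270 kJ/mol)(-1.934) = -4.39 kJ/mol
ΔG < 0, so the forward reaction is spontaneous (proceeds forward).

ΔG = -4.39 kJ/mol; the forward reaction is spontaneous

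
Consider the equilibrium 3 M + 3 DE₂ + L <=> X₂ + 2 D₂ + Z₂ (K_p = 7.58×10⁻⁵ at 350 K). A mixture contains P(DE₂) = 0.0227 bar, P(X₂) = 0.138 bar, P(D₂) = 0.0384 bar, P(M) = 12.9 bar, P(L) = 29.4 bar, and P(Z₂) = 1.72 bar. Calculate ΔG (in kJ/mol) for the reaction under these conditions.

Q_p = P(X₂)·P(D₂)²·P(Z₂) / (P(M)³·P(DE₂)³·P(L)) = (0.138)·(0.0384)²·(1.72) / ((12.9)³·(0.0227)³·(29.4)) = 4.74×10⁻⁴
ΔG = RT ln(Q_p/K_p) = (8.314 J mol⁻¹ K⁻¹)(350 K) × ln(4.74×10⁻⁴/7.58×10⁻⁵)
   = (2.910 kJ/mol)(1.833) = 5.33 kJ/mol
ΔG > 0, so the forward reaction is non-spontaneous (proceeds in reverse).

ΔG = 5.33 kJ/mol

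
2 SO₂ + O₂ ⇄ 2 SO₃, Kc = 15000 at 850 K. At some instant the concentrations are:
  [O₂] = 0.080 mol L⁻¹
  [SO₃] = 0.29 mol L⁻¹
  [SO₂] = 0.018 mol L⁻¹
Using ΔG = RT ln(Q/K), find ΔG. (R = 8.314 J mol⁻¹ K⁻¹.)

Qc = [SO₃]² / ([SO₂]²·[O₂]) = (0.29)² / ((0.018)²·(0.080)) = 3240
ΔG = RT ln(Qc/Kc) = (8.314 J mol⁻¹ K⁻¹)(850 K) × ln(3240/15000)
   = (7.067 kJ/mol)(-1.532) = -10.8 kJ/mol
ΔG < 0, so the forward reaction is spontaneous (proceeds forward).

ΔG = -10.8 kJ/mol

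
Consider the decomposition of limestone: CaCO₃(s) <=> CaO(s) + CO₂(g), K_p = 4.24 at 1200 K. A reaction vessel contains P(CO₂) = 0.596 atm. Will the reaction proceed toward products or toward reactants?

in the forward direction

(CaCO₃, CaO are pure solids — omitted from Q_p.)
Q_p = P(CO₂) = 0.596
Q_p = 0.596 < K_p = 4.24, so the forward reaction proceeds.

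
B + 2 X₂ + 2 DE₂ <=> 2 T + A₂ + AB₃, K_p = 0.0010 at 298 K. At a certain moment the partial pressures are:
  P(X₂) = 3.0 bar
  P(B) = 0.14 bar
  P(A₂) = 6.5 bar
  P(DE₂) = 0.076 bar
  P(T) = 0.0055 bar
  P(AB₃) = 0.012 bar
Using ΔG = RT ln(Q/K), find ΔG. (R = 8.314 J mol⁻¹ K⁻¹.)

ΔG = -2.79 kJ/mol

Q_p = P(T)²·P(A₂)·P(AB₃) / (P(B)·P(X₂)²·P(DE₂)²) = (0.0055)²·(6.5)·(0.012) / ((0.14)·(3.0)²·(0.076)²) = 3.24×10⁻⁴
ΔG = RT ln(Q_p/K_p) = (8.314 J mol⁻¹ K⁻¹)(298 K) × ln(3.24×10⁻⁴/0.0010)
   = (2.478 kJ/mol)(-1.127) = -2.79 kJ/mol
ΔG < 0, so the forward reaction is spontaneous (proceeds forward).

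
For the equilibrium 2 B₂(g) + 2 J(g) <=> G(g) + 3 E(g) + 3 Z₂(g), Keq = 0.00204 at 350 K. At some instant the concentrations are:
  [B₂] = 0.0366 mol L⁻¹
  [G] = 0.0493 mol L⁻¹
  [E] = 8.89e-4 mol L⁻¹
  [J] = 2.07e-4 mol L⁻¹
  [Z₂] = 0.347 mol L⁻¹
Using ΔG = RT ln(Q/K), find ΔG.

Q = [G]·[E]³·[Z₂]³ / ([B₂]²·[J]²) = (0.0493)·(8.89e-4)³·(0.347)³ / ((0.0366)²·(2.07e-4)²) = 0.0252
ΔG = RT ln(Q/Keq) = (8.314 J mol⁻¹ K⁻¹)(350 K) × ln(0.0252/0.00204)
   = (2.910 kJ/mol)(2.514) = 7.32 kJ/mol
ΔG > 0, so the forward reaction is non-spontaneous (proceeds in reverse).

ΔG = 7.32 kJ/mol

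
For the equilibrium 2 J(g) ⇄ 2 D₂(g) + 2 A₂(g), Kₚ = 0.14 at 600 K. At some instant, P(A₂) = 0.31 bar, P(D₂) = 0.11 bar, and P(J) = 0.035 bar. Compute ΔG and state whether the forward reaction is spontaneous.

Qₚ = P(D₂)²·P(A₂)² / P(J)² = (0.11)²·(0.31)² / (0.035)² = 0.949
ΔG = RT ln(Qₚ/Kₚ) = (8.314 J mol⁻¹ K⁻¹)(600 K) × ln(0.949/0.14)
   = (4.988 kJ/mol)(1.914) = 9.55 kJ/mol
ΔG > 0, so the forward reaction is non-spontaneous (proceeds in reverse).

ΔG = 9.55 kJ/mol; the forward reaction is non-spontaneous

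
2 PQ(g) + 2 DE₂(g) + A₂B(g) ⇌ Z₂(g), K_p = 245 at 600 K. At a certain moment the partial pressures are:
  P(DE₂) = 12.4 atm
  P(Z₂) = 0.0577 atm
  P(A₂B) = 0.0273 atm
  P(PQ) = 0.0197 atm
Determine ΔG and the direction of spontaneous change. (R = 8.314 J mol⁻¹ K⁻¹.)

ΔG = -9.65 kJ/mol; the forward reaction is spontaneous

Q_p = P(Z₂) / (P(PQ)²·P(DE₂)²·P(A₂B)) = (0.0577) / ((0.0197)²·(12.4)²·(0.0273)) = 35.4
ΔG = RT ln(Q_p/K_p) = (8.314 J mol⁻¹ K⁻¹)(600 K) × ln(35.4/245)
   = (4.988 kJ/mol)(-1.935) = -9.65 kJ/mol
ΔG < 0, so the forward reaction is spontaneous (proceeds forward).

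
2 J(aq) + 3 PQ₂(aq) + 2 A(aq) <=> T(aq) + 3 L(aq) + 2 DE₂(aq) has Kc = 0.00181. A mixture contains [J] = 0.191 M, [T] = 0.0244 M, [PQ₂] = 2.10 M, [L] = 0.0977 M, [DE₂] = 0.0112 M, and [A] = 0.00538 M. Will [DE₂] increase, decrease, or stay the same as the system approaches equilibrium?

increase

Qc = [T]·[L]³·[DE₂]² / ([J]²·[PQ₂]³·[A]²) = (0.0244)·(0.0977)³·(0.0112)² / ((0.191)²·(2.10)³·(0.00538)²) = 2.92×10⁻⁴
Qc = 2.92×10⁻⁴ < Kc = 0.00181: net forward reaction.
DE₂ is a product, so it increases.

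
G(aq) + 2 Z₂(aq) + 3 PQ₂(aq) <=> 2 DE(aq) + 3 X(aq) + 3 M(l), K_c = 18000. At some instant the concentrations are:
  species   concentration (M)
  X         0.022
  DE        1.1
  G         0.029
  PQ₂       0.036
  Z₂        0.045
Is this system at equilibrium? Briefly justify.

(M is a pure liquid — omitted from Q_c.)
Q_c = [DE]²·[X]³ / ([G]·[Z₂]²·[PQ₂]³) = (1.1)²·(0.022)³ / ((0.029)·(0.045)²·(0.036)³) = 4700
Q_c = 4700 < K_c = 18000: net forward reaction.

no; Q < K, reaction proceeds forward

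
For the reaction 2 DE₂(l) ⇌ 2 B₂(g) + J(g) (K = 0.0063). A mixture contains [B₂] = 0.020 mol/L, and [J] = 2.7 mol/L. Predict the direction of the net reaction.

in the forward direction

(DE₂ is a pure liquid — omitted from Q.)
Q = [B₂]²·[J] = (0.020)²·(2.7) = 0.0011
Q = 0.0011 < K = 0.0063, so the forward reaction proceeds.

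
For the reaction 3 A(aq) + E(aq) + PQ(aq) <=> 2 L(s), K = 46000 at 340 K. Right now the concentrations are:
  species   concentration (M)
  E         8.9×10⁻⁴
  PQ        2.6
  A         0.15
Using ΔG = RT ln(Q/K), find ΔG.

ΔG = 2.89 kJ/mol

(L is a pure solid — omitted from Q.)
Q = 1 / ([A]³·[E]·[PQ]) = 1 / ((0.15)³·(8.9×10⁻⁴)·(2.6)) = 1.28×10⁵
ΔG = RT ln(Q/K) = (8.314 J mol⁻¹ K⁻¹)(340 K) × ln(1.28×10⁵/46000)
   = (2.827 kJ/mol)(1.023) = 2.89 kJ/mol
ΔG > 0, so the forward reaction is non-spontaneous (proceeds in reverse).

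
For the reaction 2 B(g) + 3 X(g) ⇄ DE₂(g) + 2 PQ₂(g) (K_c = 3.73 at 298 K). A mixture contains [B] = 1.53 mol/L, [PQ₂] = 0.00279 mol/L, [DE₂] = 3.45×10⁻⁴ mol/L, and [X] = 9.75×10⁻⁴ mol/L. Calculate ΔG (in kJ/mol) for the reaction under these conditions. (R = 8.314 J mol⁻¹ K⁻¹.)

Q_c = [DE₂]·[PQ₂]² / ([B]²·[X]³) = (3.45×10⁻⁴)·(0.00279)² / ((1.53)²·(9.75×10⁻⁴)³) = 1.24
ΔG = RT ln(Q_c/K_c) = (8.314 J mol⁻¹ K⁻¹)(298 K) × ln(1.24/3.73)
   = (2.478 kJ/mol)(-1.101) = -2.73 kJ/mol
ΔG < 0, so the forward reaction is spontaneous (proceeds forward).

ΔG = -2.73 kJ/mol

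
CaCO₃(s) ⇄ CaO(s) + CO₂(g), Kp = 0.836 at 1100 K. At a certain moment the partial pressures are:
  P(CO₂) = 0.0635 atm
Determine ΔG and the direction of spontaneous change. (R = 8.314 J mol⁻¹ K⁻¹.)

(CaCO₃, CaO are pure solids — omitted from Qp.)
Qp = P(CO₂) = 0.0635
ΔG = RT ln(Qp/Kp) = (8.314 J mol⁻¹ K⁻¹)(1100 K) × ln(0.0635/0.836)
   = (9.145 kJ/mol)(-2.578) = -23.6 kJ/mol
ΔG < 0, so the forward reaction is spontaneous (proceeds forward).

ΔG = -23.6 kJ/mol; the forward reaction is spontaneous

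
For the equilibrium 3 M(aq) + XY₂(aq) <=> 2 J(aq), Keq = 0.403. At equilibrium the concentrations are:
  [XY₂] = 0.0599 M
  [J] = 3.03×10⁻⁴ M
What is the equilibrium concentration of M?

At equilibrium, Keq = [J]² / ([M]³·[XY₂]) = 0.403.
(3.03×10⁻⁴)² / (([M])³·(0.0599)) = 0.403
[M]³ = 3.80×10⁻⁶ ⇒ [M] = 0.0156 M

[M] = 0.0156 M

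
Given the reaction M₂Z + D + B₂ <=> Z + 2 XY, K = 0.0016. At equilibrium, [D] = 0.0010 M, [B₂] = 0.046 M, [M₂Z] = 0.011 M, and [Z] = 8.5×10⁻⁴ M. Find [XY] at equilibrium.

[XY] = 9.8×10⁻⁴ M

At equilibrium, K = [Z]·[XY]² / ([M₂Z]·[D]·[B₂]) = 0.0016.
(8.5×10⁻⁴)·([XY])² / ((0.011)·(0.0010)·(0.046)) = 0.0016
[XY]² = 9.52×10⁻⁷ ⇒ [XY] = 9.8×10⁻⁴ M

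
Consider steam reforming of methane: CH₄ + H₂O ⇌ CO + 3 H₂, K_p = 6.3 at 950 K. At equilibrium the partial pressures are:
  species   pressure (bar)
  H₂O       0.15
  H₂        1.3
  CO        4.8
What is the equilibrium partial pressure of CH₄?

P(CH₄) = 11 bar

At equilibrium, K_p = P(CO)·P(H₂)³ / (P(CH₄)·P(H₂O)) = 6.3.
(4.8)·(1.3)³ / ((P(CH₄))·(0.15)) = 6.3
P(CH₄) = 11.2 = 11 bar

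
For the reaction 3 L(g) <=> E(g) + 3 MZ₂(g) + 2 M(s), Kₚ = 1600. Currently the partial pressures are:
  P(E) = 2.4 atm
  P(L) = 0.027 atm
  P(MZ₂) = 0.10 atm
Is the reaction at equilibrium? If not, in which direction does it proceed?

toward products

(M is a pure solid — omitted from Qₚ.)
Qₚ = P(E)·P(MZ₂)³ / P(L)³ = (2.4)·(0.10)³ / (0.027)³ = 120
Qₚ = 120 < Kₚ = 1600, so the forward reaction proceeds.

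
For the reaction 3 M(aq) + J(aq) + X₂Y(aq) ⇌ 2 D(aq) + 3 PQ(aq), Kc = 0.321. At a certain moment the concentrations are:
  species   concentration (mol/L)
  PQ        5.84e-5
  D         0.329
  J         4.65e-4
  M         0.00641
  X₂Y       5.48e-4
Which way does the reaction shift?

no net change (already at equilibrium)

Qc = [D]²·[PQ]³ / ([M]³·[J]·[X₂Y]) = (0.329)²·(5.84e-5)³ / ((0.00641)³·(4.65e-4)·(5.48e-4)) = 0.321
Qc = 0.321 = Kc, so the system is already at equilibrium.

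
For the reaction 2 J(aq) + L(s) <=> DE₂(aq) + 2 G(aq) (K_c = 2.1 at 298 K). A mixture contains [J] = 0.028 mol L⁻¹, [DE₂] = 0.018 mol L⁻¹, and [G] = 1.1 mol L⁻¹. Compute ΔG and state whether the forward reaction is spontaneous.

ΔG = 6.40 kJ/mol; the forward reaction is non-spontaneous

(L is a pure solid — omitted from Q_c.)
Q_c = [DE₂]·[G]² / [J]² = (0.018)·(1.1)² / (0.028)² = 27.8
ΔG = RT ln(Q_c/K_c) = (8.314 J mol⁻¹ K⁻¹)(298 K) × ln(27.8/2.1)
   = (2.478 kJ/mol)(2.583) = 6.40 kJ/mol
ΔG > 0, so the forward reaction is non-spontaneous (proceeds in reverse).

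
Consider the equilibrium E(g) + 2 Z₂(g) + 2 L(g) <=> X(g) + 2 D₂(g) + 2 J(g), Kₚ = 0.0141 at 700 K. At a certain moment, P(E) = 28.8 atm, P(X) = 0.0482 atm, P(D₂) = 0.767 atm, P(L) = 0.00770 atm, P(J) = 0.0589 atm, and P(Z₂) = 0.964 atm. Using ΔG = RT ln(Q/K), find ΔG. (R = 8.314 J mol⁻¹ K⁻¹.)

ΔG = 8.62 kJ/mol

Qₚ = P(X)·P(D₂)²·P(J)² / (P(E)·P(Z₂)²·P(L)²) = (0.0482)·(0.767)²·(0.0589)² / ((28.8)·(0.964)²·(0.00770)²) = 0.0620
ΔG = RT ln(Qₚ/Kₚ) = (8.314 J mol⁻¹ K⁻¹)(700 K) × ln(0.0620/0.0141)
   = (5.820 kJ/mol)(1.481) = 8.62 kJ/mol
ΔG > 0, so the forward reaction is non-spontaneous (proceeds in reverse).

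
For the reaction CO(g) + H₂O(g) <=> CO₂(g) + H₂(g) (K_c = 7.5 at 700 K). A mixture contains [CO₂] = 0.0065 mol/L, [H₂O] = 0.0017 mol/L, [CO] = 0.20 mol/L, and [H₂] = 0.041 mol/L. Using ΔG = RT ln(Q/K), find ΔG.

ΔG = -13.1 kJ/mol

Q_c = [CO₂]·[H₂] / ([CO]·[H₂O]) = (0.0065)·(0.041) / ((0.20)·(0.0017)) = 0.784
ΔG = RT ln(Q_c/K_c) = (8.314 J mol⁻¹ K⁻¹)(700 K) × ln(0.784/7.5)
   = (5.820 kJ/mol)(-2.258) = -13.1 kJ/mol
ΔG < 0, so the forward reaction is spontaneous (proceeds forward).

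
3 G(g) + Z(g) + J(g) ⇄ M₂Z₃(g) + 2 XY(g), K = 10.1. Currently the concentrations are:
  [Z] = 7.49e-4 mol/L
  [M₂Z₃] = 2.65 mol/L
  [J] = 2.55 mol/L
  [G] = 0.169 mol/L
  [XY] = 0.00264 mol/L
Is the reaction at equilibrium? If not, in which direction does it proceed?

to the right

Q = [M₂Z₃]·[XY]² / ([G]³·[Z]·[J]) = (2.65)·(0.00264)² / ((0.169)³·(7.49e-4)·(2.55)) = 2.00
Q = 2.00 < K = 10.1, so the forward reaction proceeds.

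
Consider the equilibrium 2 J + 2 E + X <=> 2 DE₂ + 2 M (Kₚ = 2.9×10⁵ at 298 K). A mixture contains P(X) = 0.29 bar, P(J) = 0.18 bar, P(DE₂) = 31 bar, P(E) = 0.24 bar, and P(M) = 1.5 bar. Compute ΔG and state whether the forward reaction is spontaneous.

Qₚ = P(DE₂)²·P(M)² / (P(J)²·P(E)²·P(X)) = (31)²·(1.5)² / ((0.18)²·(0.24)²·(0.29)) = 4.00×10⁶
ΔG = RT ln(Qₚ/Kₚ) = (8.314 J mol⁻¹ K⁻¹)(298 K) × ln(4.00×10⁶/2.9×10⁵)
   = (2.478 kJ/mol)(2.624) = 6.50 kJ/mol
ΔG > 0, so the forward reaction is non-spontaneous (proceeds in reverse).

ΔG = 6.50 kJ/mol; the forward reaction is non-spontaneous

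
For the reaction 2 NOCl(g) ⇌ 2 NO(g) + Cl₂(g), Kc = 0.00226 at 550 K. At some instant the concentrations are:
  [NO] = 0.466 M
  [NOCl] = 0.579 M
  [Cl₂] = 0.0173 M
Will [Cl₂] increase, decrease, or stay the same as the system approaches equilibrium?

decrease

Qc = [NO]²·[Cl₂] / [NOCl]² = (0.466)²·(0.0173) / (0.579)² = 0.0112
Qc = 0.0112 > Kc = 0.00226: net reverse reaction.
Cl₂ is a product, so it decreases.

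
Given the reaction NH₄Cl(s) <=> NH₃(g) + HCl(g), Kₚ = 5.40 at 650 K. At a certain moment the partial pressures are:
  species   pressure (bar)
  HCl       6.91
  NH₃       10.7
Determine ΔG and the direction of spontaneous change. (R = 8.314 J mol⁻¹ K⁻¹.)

ΔG = 14.1 kJ/mol; the forward reaction is non-spontaneous

(NH₄Cl is a pure solid — omitted from Qₚ.)
Qₚ = P(NH₃)·P(HCl) = (10.7)·(6.91) = 73.9
ΔG = RT ln(Qₚ/Kₚ) = (8.314 J mol⁻¹ K⁻¹)(650 K) × ln(73.9/5.40)
   = (5.404 kJ/mol)(2.616) = 14.1 kJ/mol
ΔG > 0, so the forward reaction is non-spontaneous (proceeds in reverse).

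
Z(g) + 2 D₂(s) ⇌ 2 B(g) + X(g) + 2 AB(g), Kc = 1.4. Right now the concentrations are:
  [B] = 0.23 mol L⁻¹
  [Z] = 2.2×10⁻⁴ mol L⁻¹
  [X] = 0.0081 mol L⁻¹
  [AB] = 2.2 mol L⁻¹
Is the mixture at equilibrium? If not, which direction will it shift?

(D₂ is a pure solid — omitted from Qc.)
Qc = [B]²·[X]·[AB]² / [Z] = (0.23)²·(0.0081)·(2.2)² / (2.2×10⁻⁴) = 9.4
Qc = 9.4 > Kc = 1.4: net reverse reaction.

no; Q > K, reaction proceeds in reverse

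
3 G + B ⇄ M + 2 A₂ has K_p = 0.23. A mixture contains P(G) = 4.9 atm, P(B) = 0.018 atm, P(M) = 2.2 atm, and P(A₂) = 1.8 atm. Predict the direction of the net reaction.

Q_p = P(M)·P(A₂)² / (P(G)³·P(B)) = (2.2)·(1.8)² / ((4.9)³·(0.018)) = 3.4
Q_p = 3.4 > K_p = 0.23, so the reverse reaction proceeds.

to the left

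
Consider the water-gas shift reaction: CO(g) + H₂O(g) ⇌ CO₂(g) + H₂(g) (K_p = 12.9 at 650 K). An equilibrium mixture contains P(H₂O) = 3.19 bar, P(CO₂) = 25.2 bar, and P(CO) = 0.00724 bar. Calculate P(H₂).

At equilibrium, K_p = P(CO₂)·P(H₂) / (P(CO)·P(H₂O)) = 12.9.
(25.2)·(P(H₂)) / ((0.00724)·(3.19)) = 12.9
P(H₂) = 0.0118 bar

P(H₂) = 0.0118 bar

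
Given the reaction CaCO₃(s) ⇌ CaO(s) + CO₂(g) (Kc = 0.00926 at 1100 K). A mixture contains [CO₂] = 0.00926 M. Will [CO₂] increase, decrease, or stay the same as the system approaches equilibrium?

stay the same

(CaCO₃, CaO are pure solids — omitted from Qc.)
Qc = [CO₂] = 0.00926
Qc = 0.00926 = Kc; the system is at equilibrium.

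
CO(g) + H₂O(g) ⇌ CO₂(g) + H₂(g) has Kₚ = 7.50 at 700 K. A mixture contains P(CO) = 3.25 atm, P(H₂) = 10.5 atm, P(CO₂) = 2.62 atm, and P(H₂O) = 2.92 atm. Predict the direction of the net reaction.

Qₚ = P(CO₂)·P(H₂) / (P(CO)·P(H₂O)) = (2.62)·(10.5) / ((3.25)·(2.92)) = 2.90
Qₚ = 2.90 < Kₚ = 7.50, so the forward reaction proceeds.

forward (toward products)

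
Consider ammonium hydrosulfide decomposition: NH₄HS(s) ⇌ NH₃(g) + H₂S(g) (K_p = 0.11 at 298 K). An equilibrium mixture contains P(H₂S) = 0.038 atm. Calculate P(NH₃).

P(NH₃) = 2.9 atm

(NH₄HS is a pure solid — omitted from K_p.)
At equilibrium, K_p = P(NH₃)·P(H₂S) = 0.11.
(P(NH₃))·(0.038) = 0.11
P(NH₃) = 2.89 = 2.9 atm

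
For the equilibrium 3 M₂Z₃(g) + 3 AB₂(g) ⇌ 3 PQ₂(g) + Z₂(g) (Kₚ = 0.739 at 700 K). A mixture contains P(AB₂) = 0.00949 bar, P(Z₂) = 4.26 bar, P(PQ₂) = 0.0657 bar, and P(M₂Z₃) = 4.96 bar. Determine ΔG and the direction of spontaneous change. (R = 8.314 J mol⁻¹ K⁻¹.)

Qₚ = P(PQ₂)³·P(Z₂) / (P(M₂Z₃)³·P(AB₂)³) = (0.0657)³·(4.26) / ((4.96)³·(0.00949)³) = 11.6
ΔG = RT ln(Qₚ/Kₚ) = (8.314 J mol⁻¹ K⁻¹)(700 K) × ln(11.6/0.739)
   = (5.820 kJ/mol)(2.753) = 16.0 kJ/mol
ΔG > 0, so the forward reaction is non-spontaneous (proceeds in reverse).

ΔG = 16.0 kJ/mol; the forward reaction is non-spontaneous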